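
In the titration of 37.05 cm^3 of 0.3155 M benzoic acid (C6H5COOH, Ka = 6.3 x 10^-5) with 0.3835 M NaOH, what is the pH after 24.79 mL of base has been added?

4.84

Initial n(C6H5COOH) = 0.3155 x 0.03705 = 0.01169 mol.
n(NaOH) added = 0.3835 x 0.02479 = 0.009507 mol, converting that many moles of C6H5COOH to C6H5COO-.
Remaining n(C6H5COOH) = 0.002182 mol; n(C6H5COO-) = 0.009507 mol.
By Henderson-Hasselbalch, pH = pKa + log([A^-]/[HA]) = 4.20 + log(0.009507/0.002182) = 4.20 + (+0.64) = 4.84.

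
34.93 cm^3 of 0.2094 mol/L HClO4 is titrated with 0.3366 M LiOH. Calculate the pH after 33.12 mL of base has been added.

n(acid) = 0.2094 x 0.03493 = 0.007314 mol; n(LiOH) added = 0.3366 x 0.03312 = 0.01115 mol.
Base is in excess by 0.01115 - 0.007314 = 0.003834 mol in a total volume of 0.06805 L.
[OH^-] = 0.003834/0.06805 = 0.05634 M, so pOH = 1.25 and pH = 14.00 - 1.25 = 12.75.

12.75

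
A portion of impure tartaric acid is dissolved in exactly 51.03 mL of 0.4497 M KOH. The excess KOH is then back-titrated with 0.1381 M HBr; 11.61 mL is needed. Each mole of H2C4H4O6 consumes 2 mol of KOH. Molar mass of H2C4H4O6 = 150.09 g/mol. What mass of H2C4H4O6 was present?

1.60 g

Total n(KOH) added = 0.4497 x 0.05103 = 0.02295 mol.
n(HBr) used = 0.1381 x 0.01161 = 0.001603 mol, which equals the excess n(KOH).
So n(KOH) consumed by the sample = 0.02295 - 0.001603 = 0.02134 mol.
n(H2C4H4O6) = 0.02134 / 2 = 0.01067 mol.
mass = 0.01067 mol x 150.09 g/mol = 1.60 g.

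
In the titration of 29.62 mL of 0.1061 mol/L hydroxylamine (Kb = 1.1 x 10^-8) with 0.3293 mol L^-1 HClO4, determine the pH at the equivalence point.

n(NH2OH) = 0.1061 x 0.02962 = 0.003143 mol; V(HClO4) at equivalence = 0.003143/0.3293 = 0.009544 L.
At equivalence the base is fully converted to NH3OH+; total volume = 0.03916 L, so [NH3OH+] = 0.003143/0.03916 = 0.08025 M.
Ka(NH3OH+) = Kw/Kb = 1.0e-14 / 1.1 x 10^-8 = 9.09e-7.
[H^+] = sqrt(Ka x [NH3OH+]) = sqrt(9.09e-7 x 0.08025) = 0.000270 M.
pH = -log(0.000270) = 3.57.

3.57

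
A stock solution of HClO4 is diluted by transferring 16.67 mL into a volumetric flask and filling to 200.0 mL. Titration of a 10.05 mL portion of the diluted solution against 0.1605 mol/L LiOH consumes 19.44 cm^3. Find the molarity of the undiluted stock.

3.72 M

n(LiOH) = 0.1605 x 0.01944 = 0.003120 mol.
n(HClO4) in the aliquot = 0.003120 mol.
[diluted HClO4] = 0.003120 / 0.01005 = 0.3105 M.
Dilution factor = 200.0/16.67 = 12.00, so [stock] = 0.3105 x 12.00 = 3.72 M.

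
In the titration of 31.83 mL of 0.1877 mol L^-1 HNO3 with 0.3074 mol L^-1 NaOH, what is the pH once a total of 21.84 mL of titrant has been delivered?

n(acid) = 0.1877 x 0.03183 = 0.005974 mol; n(NaOH) added = 0.3074 x 0.02184 = 0.006714 mol.
Base is in excess by 0.006714 - 0.005974 = 0.0007391 mol in a total volume of 0.05367 L.
[OH^-] = 0.0007391/0.05367 = 0.01377 M, so pOH = 1.86 and pH = 14.00 - 1.86 = 12.14.

12.14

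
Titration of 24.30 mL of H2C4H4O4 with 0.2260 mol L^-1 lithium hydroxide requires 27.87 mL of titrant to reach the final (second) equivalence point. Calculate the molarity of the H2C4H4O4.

0.130 M

n(LiOH) = 0.2260 x 0.02787 = 0.006299 mol.
At the final (second) equivalence point, 2 mol OH^- react per mol H2C4H4O4, so n(H2C4H4O4) = 0.006299 / 2 = 0.003149 mol.
[H2C4H4O4] = 0.003149 / 0.02430 L = 0.130 M.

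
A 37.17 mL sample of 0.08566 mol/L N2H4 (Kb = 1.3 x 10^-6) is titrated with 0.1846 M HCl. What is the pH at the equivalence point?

4.67

n(N2H4) = 0.08566 x 0.03717 = 0.003184 mol; V(HCl) at equivalence = 0.003184/0.1846 = 0.01725 L.
At equivalence the base is fully converted to N2H5+; total volume = 0.05442 L, so [N2H5+] = 0.003184/0.05442 = 0.05851 M.
Ka(N2H5+) = Kw/Kb = 1.0e-14 / 1.3 x 10^-6 = 7.69e-9.
[H^+] = sqrt(Ka x [N2H5+]) = sqrt(7.69e-9 x 0.05851) = 2.12e-5 M.
pH = -log(2.12e-5) = 4.67.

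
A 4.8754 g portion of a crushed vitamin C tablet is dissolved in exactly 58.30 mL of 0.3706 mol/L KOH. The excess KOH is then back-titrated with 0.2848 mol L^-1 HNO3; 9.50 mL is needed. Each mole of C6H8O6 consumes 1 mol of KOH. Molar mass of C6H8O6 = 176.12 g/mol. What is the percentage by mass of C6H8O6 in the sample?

68.3%

Total n(KOH) added = 0.3706 x 0.05830 = 0.02161 mol.
n(HNO3) used = 0.2848 x 0.009500 = 0.002706 mol, which equals the excess n(KOH).
So n(KOH) consumed by the sample = 0.02161 - 0.002706 = 0.01890 mol.
n(C6H8O6) = 0.01890 / 1 = 0.01890 mol.
mass C6H8O6 = 0.01890 x 176.12 = 3.329 g, so %C6H8O6 = 3.329/4.8754 x 100 = 68.3%.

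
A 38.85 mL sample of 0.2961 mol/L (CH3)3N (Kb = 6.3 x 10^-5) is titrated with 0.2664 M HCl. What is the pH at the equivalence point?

5.33

n((CH3)3N) = 0.2961 x 0.03885 = 0.01150 mol; V(HCl) at equivalence = 0.01150/0.2664 = 0.04318 L.
At equivalence the base is fully converted to (CH3)3NH+; total volume = 0.08203 L, so [(CH3)3NH+] = 0.01150/0.08203 = 0.1402 M.
Ka((CH3)3NH+) = Kw/Kb = 1.0e-14 / 6.3 x 10^-5 = 1.59e-10.
[H^+] = sqrt(Ka x [(CH3)3NH+]) = sqrt(1.59e-10 x 0.1402) = 4.72e-6 M.
pH = -log(4.72e-6) = 5.33.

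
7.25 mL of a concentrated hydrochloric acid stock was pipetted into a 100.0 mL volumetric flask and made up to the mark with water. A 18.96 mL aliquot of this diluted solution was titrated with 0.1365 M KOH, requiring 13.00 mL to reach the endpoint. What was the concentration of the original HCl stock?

n(KOH) = 0.1365 x 0.01300 = 0.001775 mol.
n(HCl) in the aliquot = 0.001775 mol.
[diluted HCl] = 0.001775 / 0.01896 = 0.09359 M.
Dilution factor = 100.0/7.250 = 13.79, so [stock] = 0.09359 x 13.79 = 1.29 M.

1.29 M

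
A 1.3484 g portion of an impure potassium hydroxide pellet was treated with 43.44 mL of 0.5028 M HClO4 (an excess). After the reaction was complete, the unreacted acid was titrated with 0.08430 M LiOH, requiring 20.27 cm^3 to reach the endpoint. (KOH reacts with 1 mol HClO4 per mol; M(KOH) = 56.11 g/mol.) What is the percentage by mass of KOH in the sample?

83.8%

Total n(HClO4) added = 0.5028 x 0.04344 = 0.02184 mol.
n(LiOH) used = 0.08430 x 0.02027 = 0.001709 mol, which equals the excess n(HClO4).
So n(HClO4) consumed by the sample = 0.02184 - 0.001709 = 0.02013 mol.
n(KOH) = 0.02013 / 1 = 0.02013 mol.
mass KOH = 0.02013 x 56.11 = 1.130 g, so %KOH = 1.130/1.3484 x 100 = 83.8%.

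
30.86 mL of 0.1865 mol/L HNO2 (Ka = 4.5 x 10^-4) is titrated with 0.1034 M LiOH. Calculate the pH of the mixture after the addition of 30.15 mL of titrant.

3.42

Initial n(HNO2) = 0.1865 x 0.03086 = 0.005755 mol.
n(LiOH) added = 0.1034 x 0.03015 = 0.003118 mol, converting that many moles of HNO2 to NO2-.
Remaining n(HNO2) = 0.002638 mol; n(NO2-) = 0.003118 mol.
By Henderson-Hasselbalch, pH = pKa + log([A^-]/[HA]) = 3.35 + log(0.003118/0.002638) = 3.35 + (+0.07) = 3.42.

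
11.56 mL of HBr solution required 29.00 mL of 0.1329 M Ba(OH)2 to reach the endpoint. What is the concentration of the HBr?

n(Ba(OH)2) delivered = 0.1329 x 0.02900 = 0.003854 mol.
The reaction is 2 HBr + 1 Ba(OH)2, so n(HBr) = 0.003854 x 2/1 = 0.007708 mol.
[HBr] = 0.007708 mol / 0.01156 L = 0.667 M.

0.667 M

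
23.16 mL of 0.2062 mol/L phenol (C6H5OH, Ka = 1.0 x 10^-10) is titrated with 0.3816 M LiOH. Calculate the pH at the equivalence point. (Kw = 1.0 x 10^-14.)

n(C6H5OH) = 0.2062 x 0.02316 = 0.004776 mol; V(LiOH) at equivalence = 0.004776/0.3816 = 0.01251 L.
At equivalence all the acid is converted to C6H5O-; total volume = 0.02316 + 0.01251 = 0.03567 L, so [C6H5O-] = 0.004776/0.03567 = 0.1339 M.
Kb = Kw/Ka = 1.0e-14 / 1.0 x 10^-10 = 0.000100.
[OH^-] = sqrt(Kb x [C6H5O-]) = sqrt(0.000100 x 0.1339) = 0.00366 M.
pOH = 2.44, so pH = 14.00 - 2.44 = 11.56.

11.56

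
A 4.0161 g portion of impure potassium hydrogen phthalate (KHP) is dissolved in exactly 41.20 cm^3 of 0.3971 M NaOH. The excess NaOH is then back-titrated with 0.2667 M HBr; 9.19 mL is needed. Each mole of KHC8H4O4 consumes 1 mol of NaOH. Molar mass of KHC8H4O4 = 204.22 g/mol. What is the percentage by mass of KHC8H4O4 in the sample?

Total n(NaOH) added = 0.3971 x 0.04120 = 0.01636 mol.
n(HBr) used = 0.2667 x 0.009190 = 0.002451 mol, which equals the excess n(NaOH).
So n(NaOH) consumed by the sample = 0.01636 - 0.002451 = 0.01391 mol.
n(KHC8H4O4) = 0.01391 / 1 = 0.01391 mol.
mass KHC8H4O4 = 0.01391 x 204.22 = 2.841 g, so %KHC8H4O4 = 2.841/4.0161 x 100 = 70.7%.

70.7%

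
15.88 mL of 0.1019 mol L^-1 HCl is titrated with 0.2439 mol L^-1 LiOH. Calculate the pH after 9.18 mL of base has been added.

n(acid) = 0.1019 x 0.01588 = 0.001618 mol; n(LiOH) added = 0.2439 x 0.009180 = 0.002239 mol.
Base is in excess by 0.002239 - 0.001618 = 0.0006208 mol in a total volume of 0.02506 L.
[OH^-] = 0.0006208/0.02506 = 0.02477 M, so pOH = 1.61 and pH = 14.00 - 1.61 = 12.39.

12.39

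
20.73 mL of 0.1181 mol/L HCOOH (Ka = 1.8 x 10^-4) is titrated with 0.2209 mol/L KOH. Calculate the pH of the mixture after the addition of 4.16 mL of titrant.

3.52

Initial n(HCOOH) = 0.1181 x 0.02073 = 0.002448 mol.
n(KOH) added = 0.2209 x 0.004160 = 0.0009189 mol, converting that many moles of HCOOH to HCOO-.
Remaining n(HCOOH) = 0.001529 mol; n(HCOO-) = 0.0009189 mol.
By Henderson-Hasselbalch, pH = pKa + log([A^-]/[HA]) = 3.74 + log(0.0009189/0.001529) = 3.74 + (-0.22) = 3.52.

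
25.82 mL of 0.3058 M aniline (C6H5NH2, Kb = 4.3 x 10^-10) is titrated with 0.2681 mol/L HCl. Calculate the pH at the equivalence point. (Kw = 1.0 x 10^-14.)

2.74

n(C6H5NH2) = 0.3058 x 0.02582 = 0.007896 mol; V(HCl) at equivalence = 0.007896/0.2681 = 0.02945 L.
At equivalence the base is fully converted to C6H5NH3+; total volume = 0.05527 L, so [C6H5NH3+] = 0.007896/0.05527 = 0.1429 M.
Ka(C6H5NH3+) = Kw/Kb = 1.0e-14 / 4.3 x 10^-10 = 2.33e-5.
[H^+] = sqrt(Ka x [C6H5NH3+]) = sqrt(2.33e-5 x 0.1429) = 0.00182 M.
pH = -log(0.00182) = 2.74.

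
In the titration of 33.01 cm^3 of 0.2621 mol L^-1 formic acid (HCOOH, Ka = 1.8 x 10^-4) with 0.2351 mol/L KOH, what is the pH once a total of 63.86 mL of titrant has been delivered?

n(acid) = 0.2621 x 0.03301 = 0.008652 mol; n(KOH) added = 0.2351 x 0.06386 = 0.01501 mol.
Base is in excess by 0.01501 - 0.008652 = 0.006362 mol in a total volume of 0.09687 L.
[OH^-] = 0.006362/0.09687 = 0.06567 M, so pOH = 1.18 and pH = 14.00 - 1.18 = 12.82.

12.82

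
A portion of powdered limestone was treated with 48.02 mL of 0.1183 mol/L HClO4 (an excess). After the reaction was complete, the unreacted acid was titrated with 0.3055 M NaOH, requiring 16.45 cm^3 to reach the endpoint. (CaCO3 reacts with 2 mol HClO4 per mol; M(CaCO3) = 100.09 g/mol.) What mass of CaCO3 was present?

Total n(HClO4) added = 0.1183 x 0.04802 = 0.005681 mol.
n(NaOH) used = 0.3055 x 0.01645 = 0.005025 mol, which equals the excess n(HClO4).
So n(HClO4) consumed by the sample = 0.005681 - 0.005025 = 0.0006553 mol.
n(CaCO3) = 0.0006553 / 2 = 0.0003276 mol.
mass = 0.0003276 mol x 100.09 g/mol = 0.0328 g.

0.0328 g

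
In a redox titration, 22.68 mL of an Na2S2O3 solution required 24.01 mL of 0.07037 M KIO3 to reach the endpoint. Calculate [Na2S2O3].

0.447 M

n(KIO3) = 0.07037 x 0.02401 = 0.001690 mol.
From the balanced equation, 1 mol KIO3 reacts with 6 mol Na2S2O3, so n(Na2S2O3) = 0.001690 x 6/1 = 0.01014 mol.
[Na2S2O3] = 0.01014 / 0.02268 L = 0.447 M.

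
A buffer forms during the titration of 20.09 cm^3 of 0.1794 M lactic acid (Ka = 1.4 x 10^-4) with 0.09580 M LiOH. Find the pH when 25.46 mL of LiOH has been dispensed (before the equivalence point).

4.17

Initial n(HC3H5O3) = 0.1794 x 0.02009 = 0.003604 mol.
n(LiOH) added = 0.09580 x 0.02546 = 0.002439 mol, converting that many moles of HC3H5O3 to C3H5O3-.
Remaining n(HC3H5O3) = 0.001165 mol; n(C3H5O3-) = 0.002439 mol.
By Henderson-Hasselbalch, pH = pKa + log([A^-]/[HA]) = 3.85 + log(0.002439/0.001165) = 3.85 + (+0.32) = 4.17.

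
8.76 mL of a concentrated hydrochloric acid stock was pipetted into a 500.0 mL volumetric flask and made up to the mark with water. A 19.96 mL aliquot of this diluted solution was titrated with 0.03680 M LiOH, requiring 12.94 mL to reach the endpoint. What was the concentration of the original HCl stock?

n(LiOH) = 0.03680 x 0.01294 = 0.0004762 mol.
n(HCl) in the aliquot = 0.0004762 mol.
[diluted HCl] = 0.0004762 / 0.01996 = 0.02386 M.
Dilution factor = 500.0/8.760 = 57.08, so [stock] = 0.02386 x 57.08 = 1.36 M.

1.36 M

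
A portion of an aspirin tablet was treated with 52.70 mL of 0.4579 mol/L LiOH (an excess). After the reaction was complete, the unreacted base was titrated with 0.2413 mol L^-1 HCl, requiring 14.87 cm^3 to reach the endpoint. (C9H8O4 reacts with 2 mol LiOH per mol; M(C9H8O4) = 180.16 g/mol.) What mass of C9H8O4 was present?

1.85 g

Total n(LiOH) added = 0.4579 x 0.05270 = 0.02413 mol.
n(HCl) used = 0.2413 x 0.01487 = 0.003588 mol, which equals the excess n(LiOH).
So n(LiOH) consumed by the sample = 0.02413 - 0.003588 = 0.02054 mol.
n(C9H8O4) = 0.02054 / 2 = 0.01027 mol.
mass = 0.01027 mol x 180.16 g/mol = 1.85 g.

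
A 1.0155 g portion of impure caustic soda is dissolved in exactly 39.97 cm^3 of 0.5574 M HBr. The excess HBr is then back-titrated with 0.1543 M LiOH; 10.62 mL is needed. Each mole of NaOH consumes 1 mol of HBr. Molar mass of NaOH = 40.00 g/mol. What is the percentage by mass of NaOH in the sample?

Total n(HBr) added = 0.5574 x 0.03997 = 0.02228 mol.
n(LiOH) used = 0.1543 x 0.01062 = 0.001639 mol, which equals the excess n(HBr).
So n(HBr) consumed by the sample = 0.02228 - 0.001639 = 0.02064 mol.
n(NaOH) = 0.02064 / 1 = 0.02064 mol.
mass NaOH = 0.02064 x 40.00 = 0.8256 g, so %NaOH = 0.8256/1.0155 x 100 = 81.3%.

81.3%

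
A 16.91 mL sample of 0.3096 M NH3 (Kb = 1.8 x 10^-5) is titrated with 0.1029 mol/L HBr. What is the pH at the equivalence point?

5.18

n(NH3) = 0.3096 x 0.01691 = 0.005235 mol; V(HBr) at equivalence = 0.005235/0.1029 = 0.05088 L.
At equivalence the base is fully converted to NH4+; total volume = 0.06779 L, so [NH4+] = 0.005235/0.06779 = 0.07723 M.
Ka(NH4+) = Kw/Kb = 1.0e-14 / 1.8 x 10^-5 = 5.56e-10.
[H^+] = sqrt(Ka x [NH4+]) = sqrt(5.56e-10 x 0.07723) = 6.55e-6 M.
pH = -log(6.55e-6) = 5.18.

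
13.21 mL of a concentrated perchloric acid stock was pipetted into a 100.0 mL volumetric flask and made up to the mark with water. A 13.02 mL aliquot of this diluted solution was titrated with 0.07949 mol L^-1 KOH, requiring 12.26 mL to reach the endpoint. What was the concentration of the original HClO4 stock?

n(KOH) = 0.07949 x 0.01226 = 0.0009745 mol.
n(HClO4) in the aliquot = 0.0009745 mol.
[diluted HClO4] = 0.0009745 / 0.01302 = 0.07485 M.
Dilution factor = 100.0/13.21 = 7.570, so [stock] = 0.07485 x 7.570 = 0.567 M.

0.567 M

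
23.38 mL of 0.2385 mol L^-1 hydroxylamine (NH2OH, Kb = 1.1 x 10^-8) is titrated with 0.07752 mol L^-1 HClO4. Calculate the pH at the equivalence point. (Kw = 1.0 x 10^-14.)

n(NH2OH) = 0.2385 x 0.02338 = 0.005576 mol; V(HClO4) at equivalence = 0.005576/0.07752 = 0.07193 L.
At equivalence the base is fully converted to NH3OH+; total volume = 0.09531 L, so [NH3OH+] = 0.005576/0.09531 = 0.05850 M.
Ka(NH3OH+) = Kw/Kb = 1.0e-14 / 1.1 x 10^-8 = 9.09e-7.
[H^+] = sqrt(Ka x [NH3OH+]) = sqrt(9.09e-7 x 0.05850) = 0.000231 M.
pH = -log(0.000231) = 3.64.

3.64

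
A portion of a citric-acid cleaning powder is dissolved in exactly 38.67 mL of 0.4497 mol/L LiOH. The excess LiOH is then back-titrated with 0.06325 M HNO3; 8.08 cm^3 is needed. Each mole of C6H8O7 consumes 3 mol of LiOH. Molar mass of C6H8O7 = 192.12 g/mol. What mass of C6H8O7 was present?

Total n(LiOH) added = 0.4497 x 0.03867 = 0.01739 mol.
n(HNO3) used = 0.06325 x 0.008080 = 0.0005111 mol, which equals the excess n(LiOH).
So n(LiOH) consumed by the sample = 0.01739 - 0.0005111 = 0.01688 mol.
n(C6H8O7) = 0.01688 / 3 = 0.005626 mol.
mass = 0.005626 mol x 192.12 g/mol = 1.08 g.

1.08 g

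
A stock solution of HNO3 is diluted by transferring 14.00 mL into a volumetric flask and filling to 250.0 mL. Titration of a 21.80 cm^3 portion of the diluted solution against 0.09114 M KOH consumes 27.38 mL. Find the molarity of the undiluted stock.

2.04 M

n(KOH) = 0.09114 x 0.02738 = 0.002495 mol.
n(HNO3) in the aliquot = 0.002495 mol.
[diluted HNO3] = 0.002495 / 0.02180 = 0.1145 M.
Dilution factor = 250.0/14.00 = 17.86, so [stock] = 0.1145 x 17.86 = 2.04 M.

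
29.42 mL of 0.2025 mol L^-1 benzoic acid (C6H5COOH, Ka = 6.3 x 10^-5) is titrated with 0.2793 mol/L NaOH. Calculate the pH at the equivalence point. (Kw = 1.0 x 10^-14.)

n(C6H5COOH) = 0.2025 x 0.02942 = 0.005958 mol; V(NaOH) at equivalence = 0.005958/0.2793 = 0.02133 L.
At equivalence all the acid is converted to C6H5COO-; total volume = 0.02942 + 0.02133 = 0.05075 L, so [C6H5COO-] = 0.005958/0.05075 = 0.1174 M.
Kb = Kw/Ka = 1.0e-14 / 6.3 x 10^-5 = 1.59e-10.
[OH^-] = sqrt(Kb x [C6H5COO-]) = sqrt(1.59e-10 x 0.1174) = 4.32e-6 M.
pOH = 5.36, so pH = 14.00 - 5.36 = 8.64.

8.64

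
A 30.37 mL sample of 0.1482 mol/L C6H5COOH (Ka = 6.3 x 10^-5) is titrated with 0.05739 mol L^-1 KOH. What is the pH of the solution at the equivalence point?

8.41

n(C6H5COOH) = 0.1482 x 0.03037 = 0.004501 mol; V(KOH) at equivalence = 0.004501/0.05739 = 0.07843 L.
At equivalence all the acid is converted to C6H5COO-; total volume = 0.03037 + 0.07843 = 0.1088 L, so [C6H5COO-] = 0.004501/0.1088 = 0.04137 M.
Kb = Kw/Ka = 1.0e-14 / 6.3 x 10^-5 = 1.59e-10.
[OH^-] = sqrt(Kb x [C6H5COO-]) = sqrt(1.59e-10 x 0.04137) = 2.56e-6 M.
pOH = 5.59, so pH = 14.00 - 5.59 = 8.41.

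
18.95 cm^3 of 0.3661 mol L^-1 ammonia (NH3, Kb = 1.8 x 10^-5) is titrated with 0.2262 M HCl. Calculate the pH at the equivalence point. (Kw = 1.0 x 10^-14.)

5.05

n(NH3) = 0.3661 x 0.01895 = 0.006938 mol; V(HCl) at equivalence = 0.006938/0.2262 = 0.03067 L.
At equivalence the base is fully converted to NH4+; total volume = 0.04962 L, so [NH4+] = 0.006938/0.04962 = 0.1398 M.
Ka(NH4+) = Kw/Kb = 1.0e-14 / 1.8 x 10^-5 = 5.56e-10.
[H^+] = sqrt(Ka x [NH4+]) = sqrt(5.56e-10 x 0.1398) = 8.81e-6 M.
pH = -log(8.81e-6) = 5.05.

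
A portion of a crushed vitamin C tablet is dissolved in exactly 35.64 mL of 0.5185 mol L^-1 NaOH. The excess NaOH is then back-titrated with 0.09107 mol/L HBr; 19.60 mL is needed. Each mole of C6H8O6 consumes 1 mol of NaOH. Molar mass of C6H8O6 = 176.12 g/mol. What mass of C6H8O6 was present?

Total n(NaOH) added = 0.5185 x 0.03564 = 0.01848 mol.
n(HBr) used = 0.09107 x 0.01960 = 0.001785 mol, which equals the excess n(NaOH).
So n(NaOH) consumed by the sample = 0.01848 - 0.001785 = 0.01669 mol.
n(C6H8O6) = 0.01669 / 1 = 0.01669 mol.
mass = 0.01669 mol x 176.12 g/mol = 2.94 g.

2.94 g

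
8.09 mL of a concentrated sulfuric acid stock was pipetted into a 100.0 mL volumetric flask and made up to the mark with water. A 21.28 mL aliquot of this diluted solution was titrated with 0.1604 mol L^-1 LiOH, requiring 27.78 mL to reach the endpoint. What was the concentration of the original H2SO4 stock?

n(LiOH) = 0.1604 x 0.02778 = 0.004456 mol.
n(H2SO4) in the aliquot = 0.004456 x 1/2 = 0.002228 mol.
[diluted H2SO4] = 0.002228 / 0.02128 = 0.1047 M.
Dilution factor = 100.0/8.090 = 12.36, so [stock] = 0.1047 x 12.36 = 1.29 M.

1.29 M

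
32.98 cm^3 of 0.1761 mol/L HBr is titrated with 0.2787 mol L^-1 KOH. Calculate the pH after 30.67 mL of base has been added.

n(acid) = 0.1761 x 0.03298 = 0.005808 mol; n(KOH) added = 0.2787 x 0.03067 = 0.008548 mol.
Base is in excess by 0.008548 - 0.005808 = 0.002740 mol in a total volume of 0.06365 L.
[OH^-] = 0.002740/0.06365 = 0.04305 M, so pOH = 1.37 and pH = 14.00 - 1.37 = 12.63.

12.63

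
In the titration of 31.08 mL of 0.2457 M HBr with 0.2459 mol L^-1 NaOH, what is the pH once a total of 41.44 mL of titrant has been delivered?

n(acid) = 0.2457 x 0.03108 = 0.007636 mol; n(NaOH) added = 0.2459 x 0.04144 = 0.01019 mol.
Base is in excess by 0.01019 - 0.007636 = 0.002554 mol in a total volume of 0.07252 L.
[OH^-] = 0.002554/0.07252 = 0.03521 M, so pOH = 1.45 and pH = 14.00 - 1.45 = 12.55.

12.55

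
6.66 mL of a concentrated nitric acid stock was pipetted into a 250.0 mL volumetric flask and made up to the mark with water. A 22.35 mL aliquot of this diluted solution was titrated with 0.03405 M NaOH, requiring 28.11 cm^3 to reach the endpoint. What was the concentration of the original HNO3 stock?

n(NaOH) = 0.03405 x 0.02811 = 0.0009571 mol.
n(HNO3) in the aliquot = 0.0009571 mol.
[diluted HNO3] = 0.0009571 / 0.02235 = 0.04283 M.
Dilution factor = 250.0/6.660 = 37.54, so [stock] = 0.04283 x 37.54 = 1.61 M.

1.61 M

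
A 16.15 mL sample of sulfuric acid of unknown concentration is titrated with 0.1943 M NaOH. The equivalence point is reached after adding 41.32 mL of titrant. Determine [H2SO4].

n(NaOH) delivered = 0.1943 x 0.04132 = 0.008028 mol.
The reaction is 1 H2SO4 + 2 NaOH, so n(H2SO4) = 0.008028 x 1/2 = 0.004014 mol.
[H2SO4] = 0.004014 mol / 0.01615 L = 0.249 M.

0.249 M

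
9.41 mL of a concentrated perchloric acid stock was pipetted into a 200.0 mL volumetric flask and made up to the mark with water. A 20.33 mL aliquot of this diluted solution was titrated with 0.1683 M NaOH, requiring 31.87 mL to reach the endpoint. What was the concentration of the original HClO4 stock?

5.61 M

n(NaOH) = 0.1683 x 0.03187 = 0.005364 mol.
n(HClO4) in the aliquot = 0.005364 mol.
[diluted HClO4] = 0.005364 / 0.02033 = 0.2638 M.
Dilution factor = 200.0/9.410 = 21.25, so [stock] = 0.2638 x 21.25 = 5.61 M.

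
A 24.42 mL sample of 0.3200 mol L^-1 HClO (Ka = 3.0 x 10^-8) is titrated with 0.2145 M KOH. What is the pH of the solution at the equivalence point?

10.32

n(HClO) = 0.3200 x 0.02442 = 0.007814 mol; V(KOH) at equivalence = 0.007814/0.2145 = 0.03643 L.
At equivalence all the acid is converted to ClO-; total volume = 0.02442 + 0.03643 = 0.06085 L, so [ClO-] = 0.007814/0.06085 = 0.1284 M.
Kb = Kw/Ka = 1.0e-14 / 3.0 x 10^-8 = 3.33e-7.
[OH^-] = sqrt(Kb x [ClO-]) = sqrt(3.33e-7 x 0.1284) = 0.000207 M.
pOH = 3.68, so pH = 14.00 - 3.68 = 10.32.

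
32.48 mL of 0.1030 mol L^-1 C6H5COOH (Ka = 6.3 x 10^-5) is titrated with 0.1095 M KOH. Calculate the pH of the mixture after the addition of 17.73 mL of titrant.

Initial n(C6H5COOH) = 0.1030 x 0.03248 = 0.003345 mol.
n(KOH) added = 0.1095 x 0.01773 = 0.001941 mol, converting that many moles of C6H5COOH to C6H5COO-.
Remaining n(C6H5COOH) = 0.001404 mol; n(C6H5COO-) = 0.001941 mol.
By Henderson-Hasselbalch, pH = pKa + log([A^-]/[HA]) = 4.20 + log(0.001941/0.001404) = 4.20 + (+0.14) = 4.34.

4.34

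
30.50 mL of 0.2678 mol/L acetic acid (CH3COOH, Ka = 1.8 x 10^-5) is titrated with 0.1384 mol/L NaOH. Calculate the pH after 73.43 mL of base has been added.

n(acid) = 0.2678 x 0.03050 = 0.008168 mol; n(NaOH) added = 0.1384 x 0.07343 = 0.01016 mol.
Base is in excess by 0.01016 - 0.008168 = 0.001995 mol in a total volume of 0.1039 L.
[OH^-] = 0.001995/0.1039 = 0.01919 M, so pOH = 1.72 and pH = 14.00 - 1.72 = 12.28.

12.28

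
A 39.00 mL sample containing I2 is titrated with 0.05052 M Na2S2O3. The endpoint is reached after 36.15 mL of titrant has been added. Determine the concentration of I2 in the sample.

n(Na2S2O3) = 0.05052 x 0.03615 = 0.001826 mol.
From the balanced equation, 2 mol Na2S2O3 reacts with 1 mol I2, so n(I2) = 0.001826 x 1/2 = 0.0009131 mol.
[I2] = 0.0009131 / 0.03900 L = 0.0234 M.

0.0234 M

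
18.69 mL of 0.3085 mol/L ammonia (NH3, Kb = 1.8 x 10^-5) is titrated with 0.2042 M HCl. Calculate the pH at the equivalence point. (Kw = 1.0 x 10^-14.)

n(NH3) = 0.3085 x 0.01869 = 0.005766 mol; V(HCl) at equivalence = 0.005766/0.2042 = 0.02824 L.
At equivalence the base is fully converted to NH4+; total volume = 0.04693 L, so [NH4+] = 0.005766/0.04693 = 0.1229 M.
Ka(NH4+) = Kw/Kb = 1.0e-14 / 1.8 x 10^-5 = 5.56e-10.
[H^+] = sqrt(Ka x [NH4+]) = sqrt(5.56e-10 x 0.1229) = 8.26e-6 M.
pH = -log(8.26e-6) = 5.08.

5.08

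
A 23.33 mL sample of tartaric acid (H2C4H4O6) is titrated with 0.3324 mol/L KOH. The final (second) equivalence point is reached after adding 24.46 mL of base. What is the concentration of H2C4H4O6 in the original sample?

n(KOH) = 0.3324 x 0.02446 = 0.008131 mol.
At the final (second) equivalence point, 2 mol OH^- react per mol H2C4H4O6, so n(H2C4H4O6) = 0.008131 / 2 = 0.004065 mol.
[H2C4H4O6] = 0.004065 / 0.02333 L = 0.174 M.

0.174 M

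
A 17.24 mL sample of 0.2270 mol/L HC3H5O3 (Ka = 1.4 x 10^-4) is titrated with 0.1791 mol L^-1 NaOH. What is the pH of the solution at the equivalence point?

8.43

n(HC3H5O3) = 0.2270 x 0.01724 = 0.003913 mol; V(NaOH) at equivalence = 0.003913/0.1791 = 0.02185 L.
At equivalence all the acid is converted to C3H5O3-; total volume = 0.01724 + 0.02185 = 0.03909 L, so [C3H5O3-] = 0.003913/0.03909 = 0.1001 M.
Kb = Kw/Ka = 1.0e-14 / 1.4 x 10^-4 = 7.14e-11.
[OH^-] = sqrt(Kb x [C3H5O3-]) = sqrt(7.14e-11 x 0.1001) = 2.67e-6 M.
pOH = 5.57, so pH = 14.00 - 5.57 = 8.43.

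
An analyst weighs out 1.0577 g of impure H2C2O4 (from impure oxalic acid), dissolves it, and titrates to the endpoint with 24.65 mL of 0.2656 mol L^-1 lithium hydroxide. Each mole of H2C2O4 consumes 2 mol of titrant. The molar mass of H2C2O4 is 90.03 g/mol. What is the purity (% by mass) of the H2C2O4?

n(LiOH) = 0.2656 x 0.02465 = 0.006547 mol.
n(H2C2O4) = 0.006547 / 2 = 0.003274 mol.
mass of H2C2O4 = 0.003274 x 90.03 = 0.2947 g.
% purity = 0.2947 / 1.0577 x 100 = 27.9%.

27.9%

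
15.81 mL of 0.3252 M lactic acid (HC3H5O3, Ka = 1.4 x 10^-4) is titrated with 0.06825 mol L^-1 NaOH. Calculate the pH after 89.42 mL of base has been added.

11.96

n(acid) = 0.3252 x 0.01581 = 0.005141 mol; n(NaOH) added = 0.06825 x 0.08942 = 0.006103 mol.
Base is in excess by 0.006103 - 0.005141 = 0.0009615 mol in a total volume of 0.1052 L.
[OH^-] = 0.0009615/0.1052 = 0.009137 M, so pOH = 2.04 and pH = 14.00 - 2.04 = 11.96.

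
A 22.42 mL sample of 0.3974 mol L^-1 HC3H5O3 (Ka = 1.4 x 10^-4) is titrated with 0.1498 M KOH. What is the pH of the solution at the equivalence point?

8.45

n(HC3H5O3) = 0.3974 x 0.02242 = 0.008910 mol; V(KOH) at equivalence = 0.008910/0.1498 = 0.05948 L.
At equivalence all the acid is converted to C3H5O3-; total volume = 0.02242 + 0.05948 = 0.08190 L, so [C3H5O3-] = 0.008910/0.08190 = 0.1088 M.
Kb = Kw/Ka = 1.0e-14 / 1.4 x 10^-4 = 7.14e-11.
[OH^-] = sqrt(Kb x [C3H5O3-]) = sqrt(7.14e-11 x 0.1088) = 2.79e-6 M.
pOH = 5.55, so pH = 14.00 - 5.55 = 8.45.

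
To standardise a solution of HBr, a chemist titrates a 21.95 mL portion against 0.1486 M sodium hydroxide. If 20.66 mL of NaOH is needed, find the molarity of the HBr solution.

0.140 M

n(NaOH) delivered = 0.1486 x 0.02066 = 0.003070 mol.
For a 1:1 reaction, n(HBr) = 0.003070 mol.
[HBr] = 0.003070 mol / 0.02195 L = 0.140 M.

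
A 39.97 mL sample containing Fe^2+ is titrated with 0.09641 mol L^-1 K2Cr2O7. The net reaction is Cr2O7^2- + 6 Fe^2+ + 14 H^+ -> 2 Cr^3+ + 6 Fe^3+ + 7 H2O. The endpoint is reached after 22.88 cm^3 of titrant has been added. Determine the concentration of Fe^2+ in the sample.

0.331 M

n(K2Cr2O7) = 0.09641 x 0.02288 = 0.002206 mol.
From the balanced equation, 1 mol K2Cr2O7 reacts with 6 mol Fe^2+, so n(Fe^2+) = 0.002206 x 6/1 = 0.01324 mol.
[Fe^2+] = 0.01324 / 0.03997 L = 0.331 M.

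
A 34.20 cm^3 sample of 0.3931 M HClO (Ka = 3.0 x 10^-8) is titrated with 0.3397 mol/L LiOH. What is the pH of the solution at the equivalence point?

10.39

n(HClO) = 0.3931 x 0.03420 = 0.01344 mol; V(LiOH) at equivalence = 0.01344/0.3397 = 0.03958 L.
At equivalence all the acid is converted to ClO-; total volume = 0.03420 + 0.03958 = 0.07378 L, so [ClO-] = 0.01344/0.07378 = 0.1822 M.
Kb = Kw/Ka = 1.0e-14 / 3.0 x 10^-8 = 3.33e-7.
[OH^-] = sqrt(Kb x [ClO-]) = sqrt(3.33e-7 x 0.1822) = 0.000246 M.
pOH = 3.61, so pH = 14.00 - 3.61 = 10.39.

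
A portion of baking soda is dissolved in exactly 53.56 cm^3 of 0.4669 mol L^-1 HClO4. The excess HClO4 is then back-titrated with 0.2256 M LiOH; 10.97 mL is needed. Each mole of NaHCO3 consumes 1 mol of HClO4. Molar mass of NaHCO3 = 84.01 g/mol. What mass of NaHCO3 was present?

Total n(HClO4) added = 0.4669 x 0.05356 = 0.02501 mol.
n(LiOH) used = 0.2256 x 0.01097 = 0.002475 mol, which equals the excess n(HClO4).
So n(HClO4) consumed by the sample = 0.02501 - 0.002475 = 0.02253 mol.
n(NaHCO3) = 0.02253 / 1 = 0.02253 mol.
mass = 0.02253 mol x 84.01 g/mol = 1.89 g.

1.89 g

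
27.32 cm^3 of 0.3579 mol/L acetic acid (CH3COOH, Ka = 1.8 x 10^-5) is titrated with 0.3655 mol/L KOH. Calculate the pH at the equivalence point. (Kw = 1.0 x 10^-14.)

n(CH3COOH) = 0.3579 x 0.02732 = 0.009778 mol; V(KOH) at equivalence = 0.009778/0.3655 = 0.02675 L.
At equivalence all the acid is converted to CH3COO-; total volume = 0.02732 + 0.02675 = 0.05407 L, so [CH3COO-] = 0.009778/0.05407 = 0.1808 M.
Kb = Kw/Ka = 1.0e-14 / 1.8 x 10^-5 = 5.56e-10.
[OH^-] = sqrt(Kb x [CH3COO-]) = sqrt(5.56e-10 x 0.1808) = 1.00e-5 M.
pOH = 5.00, so pH = 14.00 - 5.00 = 9.00.

9.00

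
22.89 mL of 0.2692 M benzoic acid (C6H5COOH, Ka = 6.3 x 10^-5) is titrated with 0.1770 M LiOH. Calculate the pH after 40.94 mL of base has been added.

n(acid) = 0.2692 x 0.02289 = 0.006162 mol; n(LiOH) added = 0.1770 x 0.04094 = 0.007246 mol.
Base is in excess by 0.007246 - 0.006162 = 0.001084 mol in a total volume of 0.06383 L.
[OH^-] = 0.001084/0.06383 = 0.01699 M, so pOH = 1.77 and pH = 14.00 - 1.77 = 12.23.

12.23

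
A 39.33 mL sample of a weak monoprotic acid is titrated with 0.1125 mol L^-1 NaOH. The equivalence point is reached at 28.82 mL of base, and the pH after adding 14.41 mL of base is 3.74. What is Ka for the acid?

14.41 mL is half of the equivalence volume, so this is the half-equivalence point where [HA] = [A^-].
At half-equivalence pH = pKa, so pKa = 3.74.
Ka = 10^(-3.74) = 1.8 x 10^-4.

1.8 x 10^-4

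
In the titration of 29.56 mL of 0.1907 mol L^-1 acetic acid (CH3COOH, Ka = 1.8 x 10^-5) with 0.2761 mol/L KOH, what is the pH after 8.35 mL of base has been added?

Initial n(CH3COOH) = 0.1907 x 0.02956 = 0.005637 mol.
n(KOH) added = 0.2761 x 0.008350 = 0.002305 mol, converting that many moles of CH3COOH to CH3COO-.
Remaining n(CH3COOH) = 0.003332 mol; n(CH3COO-) = 0.002305 mol.
By Henderson-Hasselbalch, pH = pKa + log([A^-]/[HA]) = 4.74 + log(0.002305/0.003332) = 4.74 + (-0.16) = 4.58.

4.58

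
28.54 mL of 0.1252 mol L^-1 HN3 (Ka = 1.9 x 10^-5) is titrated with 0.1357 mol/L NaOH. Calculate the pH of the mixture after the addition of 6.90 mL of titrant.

Initial n(HN3) = 0.1252 x 0.02854 = 0.003573 mol.
n(NaOH) added = 0.1357 x 0.006900 = 0.0009363 mol, converting that many moles of HN3 to N3-.
Remaining n(HN3) = 0.002637 mol; n(N3-) = 0.0009363 mol.
By Henderson-Hasselbalch, pH = pKa + log([A^-]/[HA]) = 4.72 + log(0.0009363/0.002637) = 4.72 + (-0.45) = 4.27.

4.27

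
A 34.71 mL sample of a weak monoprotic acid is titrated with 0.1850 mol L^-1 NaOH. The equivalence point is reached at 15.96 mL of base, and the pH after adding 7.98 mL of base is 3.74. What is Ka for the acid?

1.8 x 10^-4

7.98 mL is half of the equivalence volume, so this is the half-equivalence point where [HA] = [A^-].
At half-equivalence pH = pKa, so pKa = 3.74.
Ka = 10^(-3.74) = 1.8 x 10^-4.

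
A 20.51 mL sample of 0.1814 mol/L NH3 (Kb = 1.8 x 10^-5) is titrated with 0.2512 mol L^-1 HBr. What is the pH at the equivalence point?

5.12

n(NH3) = 0.1814 x 0.02051 = 0.003721 mol; V(HBr) at equivalence = 0.003721/0.2512 = 0.01481 L.
At equivalence the base is fully converted to NH4+; total volume = 0.03532 L, so [NH4+] = 0.003721/0.03532 = 0.1053 M.
Ka(NH4+) = Kw/Kb = 1.0e-14 / 1.8 x 10^-5 = 5.56e-10.
[H^+] = sqrt(Ka x [NH4+]) = sqrt(5.56e-10 x 0.1053) = 7.65e-6 M.
pH = -log(7.65e-6) = 5.12.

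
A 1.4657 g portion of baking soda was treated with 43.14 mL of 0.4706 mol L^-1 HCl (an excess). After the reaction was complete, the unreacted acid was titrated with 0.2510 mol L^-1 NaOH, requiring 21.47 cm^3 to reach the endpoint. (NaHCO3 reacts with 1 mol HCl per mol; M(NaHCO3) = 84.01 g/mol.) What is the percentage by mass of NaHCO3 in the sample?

85.5%

Total n(HCl) added = 0.4706 x 0.04314 = 0.02030 mol.
n(NaOH) used = 0.2510 x 0.02147 = 0.005389 mol, which equals the excess n(HCl).
So n(HCl) consumed by the sample = 0.02030 - 0.005389 = 0.01491 mol.
n(NaHCO3) = 0.01491 / 1 = 0.01491 mol.
mass NaHCO3 = 0.01491 x 84.01 = 1.253 g, so %NaHCO3 = 1.253/1.4657 x 100 = 85.5%.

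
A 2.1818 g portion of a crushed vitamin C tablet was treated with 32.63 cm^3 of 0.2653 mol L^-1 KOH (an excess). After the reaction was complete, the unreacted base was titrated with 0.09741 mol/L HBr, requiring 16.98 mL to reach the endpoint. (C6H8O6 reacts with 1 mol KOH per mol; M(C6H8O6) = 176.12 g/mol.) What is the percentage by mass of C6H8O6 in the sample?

Total n(KOH) added = 0.2653 x 0.03263 = 0.008657 mol.
n(HBr) used = 0.09741 x 0.01698 = 0.001654 mol, which equals the excess n(KOH).
So n(KOH) consumed by the sample = 0.008657 - 0.001654 = 0.007003 mol.
n(C6H8O6) = 0.007003 / 1 = 0.007003 mol.
mass C6H8O6 = 0.007003 x 176.12 = 1.233 g, so %C6H8O6 = 1.233/2.1818 x 100 = 56.5%.

56.5%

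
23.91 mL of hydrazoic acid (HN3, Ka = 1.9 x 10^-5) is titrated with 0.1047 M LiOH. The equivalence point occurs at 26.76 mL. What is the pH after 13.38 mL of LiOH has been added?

13.38 mL is exactly half the equivalence volume (26.76/2), i.e. the half-equivalence point.
There, n(HA) = n(A^-), so pH = pKa = -log(1.9 x 10^-5) = 4.72.

4.72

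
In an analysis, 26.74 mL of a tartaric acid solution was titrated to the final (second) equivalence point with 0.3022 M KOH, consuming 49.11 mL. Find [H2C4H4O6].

0.278 M

n(KOH) = 0.3022 x 0.04911 = 0.01484 mol.
At the final (second) equivalence point, 2 mol OH^- react per mol H2C4H4O6, so n(H2C4H4O6) = 0.01484 / 2 = 0.007421 mol.
[H2C4H4O6] = 0.007421 / 0.02674 L = 0.278 M.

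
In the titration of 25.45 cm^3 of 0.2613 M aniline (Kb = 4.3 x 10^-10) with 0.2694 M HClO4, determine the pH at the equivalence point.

2.76

n(C6H5NH2) = 0.2613 x 0.02545 = 0.006650 mol; V(HClO4) at equivalence = 0.006650/0.2694 = 0.02468 L.
At equivalence the base is fully converted to C6H5NH3+; total volume = 0.05013 L, so [C6H5NH3+] = 0.006650/0.05013 = 0.1326 M.
Ka(C6H5NH3+) = Kw/Kb = 1.0e-14 / 4.3 x 10^-10 = 2.33e-5.
[H^+] = sqrt(Ka x [C6H5NH3+]) = sqrt(2.33e-5 x 0.1326) = 0.00176 M.
pH = -log(0.00176) = 2.76.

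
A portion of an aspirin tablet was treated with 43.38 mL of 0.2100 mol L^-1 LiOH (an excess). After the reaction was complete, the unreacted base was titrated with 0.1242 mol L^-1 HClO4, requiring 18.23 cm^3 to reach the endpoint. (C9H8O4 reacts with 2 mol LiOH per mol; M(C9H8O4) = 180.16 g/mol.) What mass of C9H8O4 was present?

Total n(LiOH) added = 0.2100 x 0.04338 = 0.009110 mol.
n(HClO4) used = 0.1242 x 0.01823 = 0.002264 mol, which equals the excess n(LiOH).
So n(LiOH) consumed by the sample = 0.009110 - 0.002264 = 0.006846 mol.
n(C9H8O4) = 0.006846 / 2 = 0.003423 mol.
mass = 0.003423 mol x 180.16 g/mol = 0.617 g.

0.617 g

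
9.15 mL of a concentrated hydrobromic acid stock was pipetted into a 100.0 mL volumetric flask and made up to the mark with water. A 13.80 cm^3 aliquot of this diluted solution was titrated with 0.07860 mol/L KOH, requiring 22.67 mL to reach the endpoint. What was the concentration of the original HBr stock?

n(KOH) = 0.07860 x 0.02267 = 0.001782 mol.
n(HBr) in the aliquot = 0.001782 mol.
[diluted HBr] = 0.001782 / 0.01380 = 0.1291 M.
Dilution factor = 100.0/9.150 = 10.93, so [stock] = 0.1291 x 10.93 = 1.41 M.

1.41 M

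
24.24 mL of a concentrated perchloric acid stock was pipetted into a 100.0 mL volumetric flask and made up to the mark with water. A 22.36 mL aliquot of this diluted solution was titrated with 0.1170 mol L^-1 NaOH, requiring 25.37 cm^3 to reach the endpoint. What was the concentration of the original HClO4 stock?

n(NaOH) = 0.1170 x 0.02537 = 0.002968 mol.
n(HClO4) in the aliquot = 0.002968 mol.
[diluted HClO4] = 0.002968 / 0.02236 = 0.1328 M.
Dilution factor = 100.0/24.24 = 4.125, so [stock] = 0.1328 x 4.125 = 0.548 M.

0.548 M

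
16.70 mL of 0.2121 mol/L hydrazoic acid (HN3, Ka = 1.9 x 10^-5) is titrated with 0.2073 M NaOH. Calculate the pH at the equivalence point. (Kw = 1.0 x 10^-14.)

n(HN3) = 0.2121 x 0.01670 = 0.003542 mol; V(NaOH) at equivalence = 0.003542/0.2073 = 0.01709 L.
At equivalence all the acid is converted to N3-; total volume = 0.01670 + 0.01709 = 0.03379 L, so [N3-] = 0.003542/0.03379 = 0.1048 M.
Kb = Kw/Ka = 1.0e-14 / 1.9 x 10^-5 = 5.26e-10.
[OH^-] = sqrt(Kb x [N3-]) = sqrt(5.26e-10 x 0.1048) = 7.43e-6 M.
pOH = 5.13, so pH = 14.00 - 5.13 = 8.87.

8.87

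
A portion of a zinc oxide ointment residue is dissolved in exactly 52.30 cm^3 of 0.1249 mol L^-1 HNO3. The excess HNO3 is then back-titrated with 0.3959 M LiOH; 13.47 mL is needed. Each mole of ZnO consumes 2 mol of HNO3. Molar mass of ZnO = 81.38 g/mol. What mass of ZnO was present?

Total n(HNO3) added = 0.1249 x 0.05230 = 0.006532 mol.
n(LiOH) used = 0.3959 x 0.01347 = 0.005333 mol, which equals the excess n(HNO3).
So n(HNO3) consumed by the sample = 0.006532 - 0.005333 = 0.001199 mol.
n(ZnO) = 0.001199 / 2 = 0.0005997 mol.
mass = 0.0005997 mol x 81.38 g/mol = 0.0488 g.

0.0488 g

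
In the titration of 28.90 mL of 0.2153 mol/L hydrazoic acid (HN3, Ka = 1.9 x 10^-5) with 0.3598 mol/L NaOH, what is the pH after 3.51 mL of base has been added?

Initial n(HN3) = 0.2153 x 0.02890 = 0.006222 mol.
n(NaOH) added = 0.3598 x 0.003510 = 0.001263 mol, converting that many moles of HN3 to N3-.
Remaining n(HN3) = 0.004959 mol; n(N3-) = 0.001263 mol.
By Henderson-Hasselbalch, pH = pKa + log([A^-]/[HA]) = 4.72 + log(0.001263/0.004959) = 4.72 + (-0.59) = 4.13.

4.13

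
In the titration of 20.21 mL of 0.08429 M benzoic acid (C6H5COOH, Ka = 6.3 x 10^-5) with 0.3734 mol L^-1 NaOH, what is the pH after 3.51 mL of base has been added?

4.72

Initial n(C6H5COOH) = 0.08429 x 0.02021 = 0.001704 mol.
n(NaOH) added = 0.3734 x 0.003510 = 0.001311 mol, converting that many moles of C6H5COOH to C6H5COO-.
Remaining n(C6H5COOH) = 0.0003929 mol; n(C6H5COO-) = 0.001311 mol.
By Henderson-Hasselbalch, pH = pKa + log([A^-]/[HA]) = 4.20 + log(0.001311/0.0003929) = 4.20 + (+0.52) = 4.72.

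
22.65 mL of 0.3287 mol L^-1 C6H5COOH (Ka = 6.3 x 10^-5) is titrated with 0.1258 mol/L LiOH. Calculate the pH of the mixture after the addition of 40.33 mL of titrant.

4.53

Initial n(C6H5COOH) = 0.3287 x 0.02265 = 0.007445 mol.
n(LiOH) added = 0.1258 x 0.04033 = 0.005074 mol, converting that many moles of C6H5COOH to C6H5COO-.
Remaining n(C6H5COOH) = 0.002372 mol; n(C6H5COO-) = 0.005074 mol.
By Henderson-Hasselbalch, pH = pKa + log([A^-]/[HA]) = 4.20 + log(0.005074/0.002372) = 4.20 + (+0.33) = 4.53.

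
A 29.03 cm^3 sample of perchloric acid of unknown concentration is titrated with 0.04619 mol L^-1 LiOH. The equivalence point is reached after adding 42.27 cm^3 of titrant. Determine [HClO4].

n(LiOH) delivered = 0.04619 x 0.04227 = 0.001952 mol.
For a 1:1 reaction, n(HClO4) = 0.001952 mol.
[HClO4] = 0.001952 mol / 0.02903 L = 0.0673 M.

0.0673 M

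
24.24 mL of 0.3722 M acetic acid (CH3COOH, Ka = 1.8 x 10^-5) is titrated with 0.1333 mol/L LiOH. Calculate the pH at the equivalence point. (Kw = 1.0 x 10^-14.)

n(CH3COOH) = 0.3722 x 0.02424 = 0.009022 mol; V(LiOH) at equivalence = 0.009022/0.1333 = 0.06768 L.
At equivalence all the acid is converted to CH3COO-; total volume = 0.02424 + 0.06768 = 0.09192 L, so [CH3COO-] = 0.009022/0.09192 = 0.09815 M.
Kb = Kw/Ka = 1.0e-14 / 1.8 x 10^-5 = 5.56e-10.
[OH^-] = sqrt(Kb x [CH3COO-]) = sqrt(5.56e-10 x 0.09815) = 7.38e-6 M.
pOH = 5.13, so pH = 14.00 - 5.13 = 8.87.

8.87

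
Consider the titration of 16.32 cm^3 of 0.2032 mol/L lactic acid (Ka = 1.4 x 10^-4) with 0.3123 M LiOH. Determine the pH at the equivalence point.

8.47

n(HC3H5O3) = 0.2032 x 0.01632 = 0.003316 mol; V(LiOH) at equivalence = 0.003316/0.3123 = 0.01062 L.
At equivalence all the acid is converted to C3H5O3-; total volume = 0.01632 + 0.01062 = 0.02694 L, so [C3H5O3-] = 0.003316/0.02694 = 0.1231 M.
Kb = Kw/Ka = 1.0e-14 / 1.4 x 10^-4 = 7.14e-11.
[OH^-] = sqrt(Kb x [C3H5O3-]) = sqrt(7.14e-11 x 0.1231) = 2.97e-6 M.
pOH = 5.53, so pH = 14.00 - 5.53 = 8.47.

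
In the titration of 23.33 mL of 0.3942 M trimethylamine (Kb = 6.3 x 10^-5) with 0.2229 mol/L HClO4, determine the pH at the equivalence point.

n((CH3)3N) = 0.3942 x 0.02333 = 0.009197 mol; V(HClO4) at equivalence = 0.009197/0.2229 = 0.04126 L.
At equivalence the base is fully converted to (CH3)3NH+; total volume = 0.06459 L, so [(CH3)3NH+] = 0.009197/0.06459 = 0.1424 M.
Ka((CH3)3NH+) = Kw/Kb = 1.0e-14 / 6.3 x 10^-5 = 1.59e-10.
[H^+] = sqrt(Ka x [(CH3)3NH+]) = sqrt(1.59e-10 x 0.1424) = 4.75e-6 M.
pH = -log(4.75e-6) = 5.32.

5.32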